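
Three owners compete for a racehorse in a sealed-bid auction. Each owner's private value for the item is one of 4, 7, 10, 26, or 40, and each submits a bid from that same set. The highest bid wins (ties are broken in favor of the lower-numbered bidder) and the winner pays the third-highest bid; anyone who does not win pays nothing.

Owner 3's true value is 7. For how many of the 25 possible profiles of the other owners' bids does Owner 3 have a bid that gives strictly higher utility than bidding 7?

Others bid (4, 7): truth gives 0; bid 10 gives 3 > 0. Violating.
Others bid (4, 10): truth gives 0; bid 26 gives 3 > 0. Violating.
Others bid (4, 26): truth gives 0; bid 40 gives 3 > 0. Violating.
Others bid (7, 4): truth gives 0; bid 10 gives 3 > 0. Violating.
Others bid (4, 4): truth gives 3; no alternative beats it.
Others bid (4, 40): truth gives 0; no alternative beats it.
(Checking all 25 profiles: 6 have a profitable deviation, 19 do not.)

6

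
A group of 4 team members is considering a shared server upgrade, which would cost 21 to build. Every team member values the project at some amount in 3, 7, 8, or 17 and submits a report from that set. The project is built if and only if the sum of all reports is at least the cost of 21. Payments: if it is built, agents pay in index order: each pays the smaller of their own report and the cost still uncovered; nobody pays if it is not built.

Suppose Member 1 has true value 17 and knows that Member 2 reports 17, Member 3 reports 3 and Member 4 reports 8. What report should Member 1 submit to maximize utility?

3

Report 3: project built, pays 3, utility 17 - 3 = 14.
Report 7: project built, pays 7, utility 17 - 7 = 10.
Report 8: project built, pays 8, utility 17 - 8 = 9.
Report 17: project built, pays 17, utility 17 - 17 = 0.
The best choice is 3 with utility 14.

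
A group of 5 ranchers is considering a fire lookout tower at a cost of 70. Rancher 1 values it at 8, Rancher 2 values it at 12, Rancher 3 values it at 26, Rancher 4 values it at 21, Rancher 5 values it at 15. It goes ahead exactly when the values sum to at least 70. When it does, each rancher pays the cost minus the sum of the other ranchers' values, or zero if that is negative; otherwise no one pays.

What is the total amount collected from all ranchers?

26

Total value 82 ≥ cost 70, so it is built.
Rancher 1: others sum to 74; max(0, 70 - 74) = 0.
Rancher 2: others sum to 70; max(0, 70 - 70) = 0.
Rancher 3: others sum to 56; max(0, 70 - 56) = 14.
Rancher 4: others sum to 61; max(0, 70 - 61) = 9.
Rancher 5: others sum to 67; max(0, 70 - 67) = 3.
Total collected = 0 + 0 + 14 + 9 + 3 = 26.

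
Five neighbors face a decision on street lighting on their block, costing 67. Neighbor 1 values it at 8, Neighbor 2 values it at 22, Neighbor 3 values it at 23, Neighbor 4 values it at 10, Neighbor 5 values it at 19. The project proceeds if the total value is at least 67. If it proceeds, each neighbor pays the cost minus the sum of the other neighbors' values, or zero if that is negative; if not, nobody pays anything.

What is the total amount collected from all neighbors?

19

Total value 82 ≥ cost 67, so it is built.
Neighbor 1: others sum to 74; max(0, 67 - 74) = 0.
Neighbor 2: others sum to 60; max(0, 67 - 60) = 7.
Neighbor 3: others sum to 59; max(0, 67 - 59) = 8.
Neighbor 4: others sum to 72; max(0, 67 - 72) = 0.
Neighbor 5: others sum to 63; max(0, 67 - 63) = 4.
Total collected = 0 + 7 + 8 + 0 + 4 = 19.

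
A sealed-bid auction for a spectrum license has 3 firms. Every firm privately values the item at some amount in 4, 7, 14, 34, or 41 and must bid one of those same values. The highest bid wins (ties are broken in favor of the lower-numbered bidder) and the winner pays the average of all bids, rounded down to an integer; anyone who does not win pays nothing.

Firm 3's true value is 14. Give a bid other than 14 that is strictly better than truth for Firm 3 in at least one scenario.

7

Suppose Firm 1 bids 4 and Firm 2 bids 4.
Bid 14: wins, pays 7, utility 14 - 7 = 7.
Bid 7: wins, pays 5, utility 14 - 5 = 9.
So bidding 7 beats truth here (9 > 7).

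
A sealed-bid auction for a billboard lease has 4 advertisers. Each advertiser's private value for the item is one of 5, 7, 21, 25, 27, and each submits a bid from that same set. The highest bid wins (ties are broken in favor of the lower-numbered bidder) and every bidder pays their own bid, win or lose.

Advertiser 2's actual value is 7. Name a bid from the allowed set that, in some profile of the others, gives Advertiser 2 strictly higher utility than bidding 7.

5

Suppose Advertiser 1 bids 5, Advertiser 3 bids 5 and Advertiser 4 bids 21.
Bid 7: loses but pays 7, utility -7.
Bid 5: loses but pays 5, utility -5.
So bidding 5 beats truth here (-5 > -7).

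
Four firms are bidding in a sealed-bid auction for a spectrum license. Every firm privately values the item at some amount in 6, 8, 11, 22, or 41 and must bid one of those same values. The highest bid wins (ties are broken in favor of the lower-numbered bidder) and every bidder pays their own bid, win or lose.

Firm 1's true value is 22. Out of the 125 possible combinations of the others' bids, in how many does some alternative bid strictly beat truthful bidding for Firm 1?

Others bid (6, 6, 6): truth gives 0; bid 6 gives 16 > 0. Violating.
Others bid (6, 6, 8): truth gives 0; bid 8 gives 14 > 0. Violating.
Others bid (6, 6, 11): truth gives 0; bid 11 gives 11 > 0. Violating.
Others bid (6, 6, 41): truth gives -22; bid 6 gives -6 > -22. Violating.
Others bid (6, 6, 22): truth gives 0; no alternative beats it.
Others bid (6, 8, 22): truth gives 0; no alternative beats it.
(Checking all 125 profiles: 88 have a profitable deviation, 37 do not.)

88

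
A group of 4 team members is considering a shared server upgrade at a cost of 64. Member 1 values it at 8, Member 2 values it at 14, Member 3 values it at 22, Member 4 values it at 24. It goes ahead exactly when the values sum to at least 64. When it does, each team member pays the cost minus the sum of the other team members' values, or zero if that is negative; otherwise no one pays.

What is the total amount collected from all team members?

52

Total value 68 ≥ cost 64, so it is built.
Member 1: others sum to 60; max(0, 64 - 60) = 4.
Member 2: others sum to 54; max(0, 64 - 54) = 10.
Member 3: others sum to 46; max(0, 64 - 46) = 18.
Member 4: others sum to 44; max(0, 64 - 44) = 20.
Total collected = 4 + 10 + 18 + 20 = 52.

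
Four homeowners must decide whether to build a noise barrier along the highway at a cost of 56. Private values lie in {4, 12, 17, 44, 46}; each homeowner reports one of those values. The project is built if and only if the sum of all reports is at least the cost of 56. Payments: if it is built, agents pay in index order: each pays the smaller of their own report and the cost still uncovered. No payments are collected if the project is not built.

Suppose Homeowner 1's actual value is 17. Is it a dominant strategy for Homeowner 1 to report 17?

Consider the case where Homeowner 2 reports 4, Homeowner 3 reports 4 and Homeowner 4 reports 44.
Truthful report 17: project built, pays 17, utility 17 - 17 = 0.
Report 4 instead: project built, pays 4, utility 17 - 4 = 13.
Since 13 > 0, reporting 4 is strictly better here, so truthful reporting is not dominant.

No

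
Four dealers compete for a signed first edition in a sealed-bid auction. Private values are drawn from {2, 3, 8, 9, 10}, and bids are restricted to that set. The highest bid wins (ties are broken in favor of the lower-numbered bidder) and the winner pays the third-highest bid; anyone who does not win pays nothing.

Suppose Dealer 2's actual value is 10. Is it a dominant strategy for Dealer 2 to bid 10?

Yes

Check each profile of the others' bids and compare truth against every alternative bid.
Others bid (2, 2, 10): truth gives 8, best alternative gives 0.
Others bid (2, 10, 2): truth gives 8, best alternative gives 0.
Others bid (9, 2, 2): truth gives 8, best alternative gives 0.
Others bid (2, 3, 10): truth gives 7, best alternative gives 0.
Others bid (2, 10, 3): truth gives 7, best alternative gives 0.
Others bid (3, 2, 10): truth gives 7, best alternative gives 0.
(Remaining 119 profiles checked similarly; truth is weakly best in each.)
In every case the truthful bid is at least as good as any alternative, so it is a dominant strategy.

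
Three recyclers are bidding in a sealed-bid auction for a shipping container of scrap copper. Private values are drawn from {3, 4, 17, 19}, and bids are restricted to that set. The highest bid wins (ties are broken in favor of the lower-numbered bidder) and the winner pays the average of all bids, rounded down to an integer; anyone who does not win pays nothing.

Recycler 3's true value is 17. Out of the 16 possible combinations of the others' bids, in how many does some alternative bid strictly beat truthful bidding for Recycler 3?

Others bid (3, 3): truth gives 10; bid 4 gives 14 > 10. Violating.
Others bid (3, 17): truth gives 0; bid 19 gives 4 > 0. Violating.
Others bid (4, 17): truth gives 0; bid 19 gives 4 > 0. Violating.
Others bid (17, 3): truth gives 0; bid 19 gives 4 > 0. Violating.
Others bid (3, 4): truth gives 9; no alternative beats it.
Others bid (3, 19): truth gives 0; no alternative beats it.
(Checking all 16 profiles: 5 have a profitable deviation, 11 do not.)

5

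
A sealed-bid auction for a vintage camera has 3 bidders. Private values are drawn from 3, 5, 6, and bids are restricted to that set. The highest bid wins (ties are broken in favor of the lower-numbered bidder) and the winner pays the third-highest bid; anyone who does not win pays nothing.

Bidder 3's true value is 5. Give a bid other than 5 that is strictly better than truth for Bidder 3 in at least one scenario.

Suppose Bidder 1 bids 3 and Bidder 2 bids 5.
Bid 5: loses, pays 0, utility 0.
Bid 6: wins, pays 3, utility 5 - 3 = 2.
So bidding 6 beats truth here (2 > 0).

6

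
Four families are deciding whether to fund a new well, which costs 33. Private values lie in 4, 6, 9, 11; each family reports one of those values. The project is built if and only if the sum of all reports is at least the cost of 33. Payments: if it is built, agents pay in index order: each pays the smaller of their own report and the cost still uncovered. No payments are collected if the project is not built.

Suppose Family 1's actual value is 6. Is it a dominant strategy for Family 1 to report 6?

Consider the case where Family 2 reports 9, Family 3 reports 9 and Family 4 reports 11.
Truthful report 6: project built, pays 6, utility 6 - 6 = 0.
Report 4 instead: project built, pays 4, utility 6 - 4 = 2.
Since 2 > 0, reporting 4 is strictly better here, so truthful reporting is not dominant.

No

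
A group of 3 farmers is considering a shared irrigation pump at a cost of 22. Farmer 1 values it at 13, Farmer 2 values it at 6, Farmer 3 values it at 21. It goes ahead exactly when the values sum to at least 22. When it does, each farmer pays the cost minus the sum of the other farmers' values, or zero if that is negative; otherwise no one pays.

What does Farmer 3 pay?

Total value 40 ≥ cost 22, so the project is built.
The other farmers' values sum to 19.
Cost minus that sum is 22 - 19 = 3.

3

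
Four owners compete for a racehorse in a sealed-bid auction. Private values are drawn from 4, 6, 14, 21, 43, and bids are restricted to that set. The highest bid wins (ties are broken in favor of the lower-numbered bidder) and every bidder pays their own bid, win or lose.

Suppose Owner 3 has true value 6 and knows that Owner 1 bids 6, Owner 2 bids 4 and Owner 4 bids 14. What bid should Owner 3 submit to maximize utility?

4

Bid 4: loses but pays 4, utility -4.
Bid 6: loses but pays 6, utility -6.
Bid 14: wins, pays 14, utility 6 - 14 = -8.
Bid 21: wins, pays 21, utility 6 - 21 = -15.
Bid 43: wins, pays 43, utility 6 - 43 = -37.
The best choice is 4 with utility -4.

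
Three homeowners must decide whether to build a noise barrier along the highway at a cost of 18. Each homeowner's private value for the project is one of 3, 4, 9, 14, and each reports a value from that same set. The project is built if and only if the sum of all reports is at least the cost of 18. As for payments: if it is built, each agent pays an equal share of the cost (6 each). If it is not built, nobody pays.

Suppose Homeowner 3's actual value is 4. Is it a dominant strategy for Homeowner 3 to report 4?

Check each profile of the others' reports and compare truth against every alternative report.
Others report (3, 14): truth gives -2, best alternative gives -2.
Others report (4, 14): truth gives -2, best alternative gives -2.
Others report (9, 9): truth gives -2, best alternative gives -2.
Others report (9, 14): truth gives -2, best alternative gives -2.
Others report (14, 3): truth gives -2, best alternative gives -2.
Others report (14, 4): truth gives -2, best alternative gives -2.
(Remaining 10 profiles checked similarly; truth is weakly best in each.)
In every case the truthful report is at least as good as any alternative, so it is a dominant strategy.

Yes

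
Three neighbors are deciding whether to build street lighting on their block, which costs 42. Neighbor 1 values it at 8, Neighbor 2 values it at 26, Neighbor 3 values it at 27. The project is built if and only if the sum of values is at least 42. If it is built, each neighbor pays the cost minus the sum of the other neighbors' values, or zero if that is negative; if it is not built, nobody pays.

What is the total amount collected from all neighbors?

15

Total value 61 ≥ cost 42, so it is built.
Neighbor 1: others sum to 53; max(0, 42 - 53) = 0.
Neighbor 2: others sum to 35; max(0, 42 - 35) = 7.
Neighbor 3: others sum to 34; max(0, 42 - 34) = 8.
Total collected = 0 + 7 + 8 = 15.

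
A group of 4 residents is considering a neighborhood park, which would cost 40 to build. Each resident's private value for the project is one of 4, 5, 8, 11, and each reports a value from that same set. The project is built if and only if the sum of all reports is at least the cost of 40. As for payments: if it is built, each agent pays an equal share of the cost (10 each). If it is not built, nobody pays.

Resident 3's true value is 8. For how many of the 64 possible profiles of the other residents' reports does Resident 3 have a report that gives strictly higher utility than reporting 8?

Others report (11, 11, 11): truth gives -2; report 4 gives 0 > -2. Violating.
Others report (4, 4, 4): truth gives 0; no alternative beats it.
Others report (4, 4, 5): truth gives 0; no alternative beats it.
(Checking all 64 profiles: 1 has a profitable deviation, 63 do not.)

1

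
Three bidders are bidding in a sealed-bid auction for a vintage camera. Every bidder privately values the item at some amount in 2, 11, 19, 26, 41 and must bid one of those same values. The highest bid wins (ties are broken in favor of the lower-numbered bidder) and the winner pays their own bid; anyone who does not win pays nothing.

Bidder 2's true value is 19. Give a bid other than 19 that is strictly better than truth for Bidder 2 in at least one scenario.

11

Suppose Bidder 1 bids 2 and Bidder 3 bids 2.
Bid 19: wins, pays 19, utility 19 - 19 = 0.
Bid 11: wins, pays 11, utility 19 - 11 = 8.
So bidding 11 beats truth here (8 > 0).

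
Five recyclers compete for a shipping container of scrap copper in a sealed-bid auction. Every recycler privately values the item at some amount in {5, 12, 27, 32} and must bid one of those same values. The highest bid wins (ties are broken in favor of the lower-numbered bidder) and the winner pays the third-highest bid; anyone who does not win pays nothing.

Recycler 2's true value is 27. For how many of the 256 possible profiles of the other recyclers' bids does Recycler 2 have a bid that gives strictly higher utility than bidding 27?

32

Others bid (5, 5, 5, 32): truth gives 0; bid 32 gives 22 > 0. Violating.
Others bid (5, 5, 12, 32): truth gives 0; bid 32 gives 15 > 0. Violating.
Others bid (5, 5, 32, 5): truth gives 0; bid 32 gives 22 > 0. Violating.
Others bid (5, 5, 32, 12): truth gives 0; bid 32 gives 15 > 0. Violating.
Others bid (5, 5, 5, 5): truth gives 22; no alternative beats it.
Others bid (5, 5, 5, 12): truth gives 22; no alternative beats it.
(Checking all 256 profiles: 32 have a profitable deviation, 224 do not.)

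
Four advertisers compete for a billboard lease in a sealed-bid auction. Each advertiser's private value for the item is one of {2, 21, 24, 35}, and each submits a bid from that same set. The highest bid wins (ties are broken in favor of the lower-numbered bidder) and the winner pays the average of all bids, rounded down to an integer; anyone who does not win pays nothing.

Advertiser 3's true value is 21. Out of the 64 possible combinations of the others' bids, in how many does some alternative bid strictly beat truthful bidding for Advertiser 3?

15

Others bid (2, 2, 24): truth gives 0; bid 24 gives 8 > 0. Violating.
Others bid (2, 2, 35): truth gives 0; bid 35 gives 3 > 0. Violating.
Others bid (2, 21, 2): truth gives 0; bid 24 gives 9 > 0. Violating.
Others bid (2, 21, 21): truth gives 0; bid 24 gives 4 > 0. Violating.
Others bid (2, 2, 2): truth gives 15; no alternative beats it.
Others bid (2, 2, 21): truth gives 10; no alternative beats it.
(Checking all 64 profiles: 15 have a profitable deviation, 49 do not.)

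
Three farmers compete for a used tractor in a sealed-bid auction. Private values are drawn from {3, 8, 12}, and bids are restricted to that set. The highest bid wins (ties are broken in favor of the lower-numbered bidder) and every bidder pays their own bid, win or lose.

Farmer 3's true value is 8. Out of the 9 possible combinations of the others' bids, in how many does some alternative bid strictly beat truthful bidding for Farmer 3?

8

Others bid (3, 8): truth gives -8; bid 3 gives -3 > -8. Violating.
Others bid (3, 12): truth gives -8; bid 3 gives -3 > -8. Violating.
Others bid (8, 3): truth gives -8; bid 3 gives -3 > -8. Violating.
Others bid (8, 8): truth gives -8; bid 3 gives -3 > -8. Violating.
Others bid (3, 3): truth gives 0; no alternative beats it.
(Checking all 9 profiles: 8 have a profitable deviation, 1 does not.)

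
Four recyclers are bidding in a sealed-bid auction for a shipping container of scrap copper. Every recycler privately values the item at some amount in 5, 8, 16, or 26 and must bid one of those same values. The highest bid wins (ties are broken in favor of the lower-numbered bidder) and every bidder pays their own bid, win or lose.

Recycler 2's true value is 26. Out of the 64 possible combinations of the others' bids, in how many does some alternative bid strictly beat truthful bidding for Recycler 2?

34

Others bid (5, 5, 5): truth gives 0; bid 8 gives 18 > 0. Violating.
Others bid (5, 5, 8): truth gives 0; bid 8 gives 18 > 0. Violating.
Others bid (5, 5, 16): truth gives 0; bid 16 gives 10 > 0. Violating.
Others bid (5, 8, 5): truth gives 0; bid 8 gives 18 > 0. Violating.
Others bid (5, 5, 26): truth gives 0; no alternative beats it.
Others bid (5, 8, 26): truth gives 0; no alternative beats it.
(Checking all 64 profiles: 34 have a profitable deviation, 30 do not.)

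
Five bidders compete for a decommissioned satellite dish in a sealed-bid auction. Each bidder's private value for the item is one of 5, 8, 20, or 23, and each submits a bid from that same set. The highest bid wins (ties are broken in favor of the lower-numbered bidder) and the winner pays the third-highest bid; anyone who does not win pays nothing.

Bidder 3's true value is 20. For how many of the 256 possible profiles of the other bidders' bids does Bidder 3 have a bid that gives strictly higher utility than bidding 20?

32

Others bid (5, 5, 5, 23): truth gives 0; bid 23 gives 15 > 0. Violating.
Others bid (5, 5, 8, 23): truth gives 0; bid 23 gives 12 > 0. Violating.
Others bid (5, 5, 23, 5): truth gives 0; bid 23 gives 15 > 0. Violating.
Others bid (5, 5, 23, 8): truth gives 0; bid 23 gives 12 > 0. Violating.
Others bid (5, 5, 5, 5): truth gives 15; no alternative beats it.
Others bid (5, 5, 5, 8): truth gives 15; no alternative beats it.
(Checking all 256 profiles: 32 have a profitable deviation, 224 do not.)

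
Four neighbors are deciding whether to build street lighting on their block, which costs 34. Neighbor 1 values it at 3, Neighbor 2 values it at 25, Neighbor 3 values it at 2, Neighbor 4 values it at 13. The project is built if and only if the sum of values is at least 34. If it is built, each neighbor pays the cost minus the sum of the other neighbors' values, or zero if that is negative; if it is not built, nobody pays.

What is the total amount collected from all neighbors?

20

Total value 43 ≥ cost 34, so it is built.
Neighbor 1: others sum to 40; max(0, 34 - 40) = 0.
Neighbor 2: others sum to 18; max(0, 34 - 18) = 16.
Neighbor 3: others sum to 41; max(0, 34 - 41) = 0.
Neighbor 4: others sum to 30; max(0, 34 - 30) = 4.
Total collected = 0 + 16 + 0 + 4 = 20.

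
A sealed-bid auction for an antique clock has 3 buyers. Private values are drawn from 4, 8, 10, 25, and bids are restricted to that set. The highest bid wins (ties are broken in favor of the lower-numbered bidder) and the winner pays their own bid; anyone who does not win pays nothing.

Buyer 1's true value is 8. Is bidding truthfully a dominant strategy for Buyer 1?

No

Consider the case where Buyer 2 bids 4 and Buyer 3 bids 4.
Truthful bid 8: wins, pays 8, utility 8 - 8 = 0.
Bid 4 instead: wins, pays 4, utility 8 - 4 = 4.
Since 4 > 0, bidding 4 is strictly better here, so truthful bidding is not dominant.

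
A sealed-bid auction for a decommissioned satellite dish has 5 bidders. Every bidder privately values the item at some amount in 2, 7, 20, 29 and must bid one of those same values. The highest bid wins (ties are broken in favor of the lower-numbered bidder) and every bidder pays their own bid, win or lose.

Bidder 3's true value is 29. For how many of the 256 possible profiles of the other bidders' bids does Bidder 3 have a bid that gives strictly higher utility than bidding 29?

148

Others bid (2, 2, 2, 2): truth gives 0; bid 7 gives 22 > 0. Violating.
Others bid (2, 2, 2, 7): truth gives 0; bid 7 gives 22 > 0. Violating.
Others bid (2, 2, 2, 20): truth gives 0; bid 20 gives 9 > 0. Violating.
Others bid (2, 2, 7, 2): truth gives 0; bid 7 gives 22 > 0. Violating.
Others bid (2, 2, 2, 29): truth gives 0; no alternative beats it.
Others bid (2, 2, 7, 29): truth gives 0; no alternative beats it.
(Checking all 256 profiles: 148 have a profitable deviation, 108 do not.)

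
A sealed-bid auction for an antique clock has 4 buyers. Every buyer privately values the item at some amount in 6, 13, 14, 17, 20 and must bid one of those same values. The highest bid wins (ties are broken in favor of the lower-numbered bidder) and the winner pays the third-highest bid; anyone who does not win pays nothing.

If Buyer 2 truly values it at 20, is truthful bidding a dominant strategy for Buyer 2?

Check each profile of the others' bids and compare truth against every alternative bid.
Others bid (6, 6, 20): truth gives 14, best alternative gives 0.
Others bid (6, 20, 6): truth gives 14, best alternative gives 0.
Others bid (17, 6, 6): truth gives 14, best alternative gives 0.
Others bid (6, 13, 20): truth gives 7, best alternative gives 0.
Others bid (6, 20, 13): truth gives 7, best alternative gives 0.
Others bid (13, 6, 20): truth gives 7, best alternative gives 0.
(Remaining 119 profiles checked similarly; truth is weakly best in each.)
In every case the truthful bid is at least as good as any alternative, so it is a dominant strategy.

Yes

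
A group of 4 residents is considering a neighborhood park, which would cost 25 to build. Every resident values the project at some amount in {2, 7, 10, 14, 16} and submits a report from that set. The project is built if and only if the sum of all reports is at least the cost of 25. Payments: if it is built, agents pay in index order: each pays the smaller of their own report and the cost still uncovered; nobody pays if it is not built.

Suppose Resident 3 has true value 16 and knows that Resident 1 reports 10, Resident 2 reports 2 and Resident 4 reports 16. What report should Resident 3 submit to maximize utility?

Report 2: project built, pays 2, utility 16 - 2 = 14.
Report 7: project built, pays 7, utility 16 - 7 = 9.
Report 10: project built, pays 10, utility 16 - 10 = 6.
Report 14: project built, pays 13, utility 16 - 13 = 3.
Report 16: project built, pays 13, utility 16 - 13 = 3.
The best choice is 2 with utility 14.

2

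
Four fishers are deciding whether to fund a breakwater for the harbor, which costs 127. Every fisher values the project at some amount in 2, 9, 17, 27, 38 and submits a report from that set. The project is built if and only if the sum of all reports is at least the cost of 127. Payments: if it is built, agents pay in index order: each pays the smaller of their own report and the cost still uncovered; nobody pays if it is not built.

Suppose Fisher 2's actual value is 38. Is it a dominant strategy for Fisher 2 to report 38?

Consider the case where Fisher 1 reports 27, Fisher 3 reports 38 and Fisher 4 reports 38.
Truthful report 38: project built, pays 38, utility 38 - 38 = 0.
Report 27 instead: project built, pays 27, utility 38 - 27 = 11.
Since 11 > 0, reporting 27 is strictly better here, so truthful reporting is not dominant.

No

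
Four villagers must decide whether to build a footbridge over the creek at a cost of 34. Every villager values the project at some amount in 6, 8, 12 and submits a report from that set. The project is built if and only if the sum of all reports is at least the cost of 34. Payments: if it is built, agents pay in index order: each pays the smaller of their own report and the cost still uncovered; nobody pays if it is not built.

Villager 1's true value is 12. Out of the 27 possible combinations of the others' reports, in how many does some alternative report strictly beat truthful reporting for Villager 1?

Others report (6, 8, 12): truth gives 0; report 8 gives 4 > 0. Violating.
Others report (6, 12, 8): truth gives 0; report 8 gives 4 > 0. Violating.
Others report (6, 12, 12): truth gives 0; report 6 gives 6 > 0. Violating.
Others report (8, 6, 12): truth gives 0; report 8 gives 4 > 0. Violating.
Others report (6, 6, 6): truth gives 0; no alternative beats it.
Others report (6, 6, 8): truth gives 0; no alternative beats it.
(Checking all 27 profiles: 16 have a profitable deviation, 11 do not.)

16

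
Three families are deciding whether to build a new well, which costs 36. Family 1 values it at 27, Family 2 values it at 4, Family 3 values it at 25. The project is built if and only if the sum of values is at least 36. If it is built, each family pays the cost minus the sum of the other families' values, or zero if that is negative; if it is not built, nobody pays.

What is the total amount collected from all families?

Total value 56 ≥ cost 36, so it is built.
Family 1: others sum to 29; max(0, 36 - 29) = 7.
Family 2: others sum to 52; max(0, 36 - 52) = 0.
Family 3: others sum to 31; max(0, 36 - 31) = 5.
Total collected = 7 + 0 + 5 = 12.

12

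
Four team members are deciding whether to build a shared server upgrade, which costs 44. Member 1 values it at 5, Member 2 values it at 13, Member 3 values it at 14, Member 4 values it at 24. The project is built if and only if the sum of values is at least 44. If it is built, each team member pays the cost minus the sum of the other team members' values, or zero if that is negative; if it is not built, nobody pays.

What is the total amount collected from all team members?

Total value 56 ≥ cost 44, so it is built.
Member 1: others sum to 51; max(0, 44 - 51) = 0.
Member 2: others sum to 43; max(0, 44 - 43) = 1.
Member 3: others sum to 42; max(0, 44 - 42) = 2.
Member 4: others sum to 32; max(0, 44 - 32) = 12.
Total collected = 0 + 1 + 2 + 12 = 15.

15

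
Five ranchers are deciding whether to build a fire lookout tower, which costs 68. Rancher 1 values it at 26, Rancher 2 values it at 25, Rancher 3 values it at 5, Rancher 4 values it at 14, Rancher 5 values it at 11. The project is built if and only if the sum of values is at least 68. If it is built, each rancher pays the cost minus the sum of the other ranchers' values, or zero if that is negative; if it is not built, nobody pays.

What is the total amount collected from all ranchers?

26

Total value 81 ≥ cost 68, so it is built.
Rancher 1: others sum to 55; max(0, 68 - 55) = 13.
Rancher 2: others sum to 56; max(0, 68 - 56) = 12.
Rancher 3: others sum to 76; max(0, 68 - 76) = 0.
Rancher 4: others sum to 67; max(0, 68 - 67) = 1.
Rancher 5: others sum to 70; max(0, 68 - 70) = 0.
Total collected = 13 + 12 + 0 + 1 + 0 = 26.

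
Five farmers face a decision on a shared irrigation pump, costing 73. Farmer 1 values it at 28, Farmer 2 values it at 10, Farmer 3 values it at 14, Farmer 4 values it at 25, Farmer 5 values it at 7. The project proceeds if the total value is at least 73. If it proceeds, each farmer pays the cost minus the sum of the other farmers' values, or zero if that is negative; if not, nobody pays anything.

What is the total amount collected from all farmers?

Total value 84 ≥ cost 73, so it is built.
Farmer 1: others sum to 56; max(0, 73 - 56) = 17.
Farmer 2: others sum to 74; max(0, 73 - 74) = 0.
Farmer 3: others sum to 70; max(0, 73 - 70) = 3.
Farmer 4: others sum to 59; max(0, 73 - 59) = 14.
Farmer 5: others sum to 77; max(0, 73 - 77) = 0.
Total collected = 17 + 0 + 3 + 14 + 0 = 34.

34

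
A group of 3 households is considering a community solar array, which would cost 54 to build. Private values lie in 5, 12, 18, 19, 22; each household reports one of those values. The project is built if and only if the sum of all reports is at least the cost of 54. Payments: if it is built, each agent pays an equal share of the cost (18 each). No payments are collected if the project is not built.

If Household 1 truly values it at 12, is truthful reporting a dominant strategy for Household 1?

No

Consider the case where Household 2 reports 22 and Household 3 reports 22.
Truthful report 12: project built, pays 18, utility 12 - 18 = -6.
Report 5 instead: project not built, utility 0.
Since 0 > -6, reporting 5 is strictly better here, so truthful reporting is not dominant.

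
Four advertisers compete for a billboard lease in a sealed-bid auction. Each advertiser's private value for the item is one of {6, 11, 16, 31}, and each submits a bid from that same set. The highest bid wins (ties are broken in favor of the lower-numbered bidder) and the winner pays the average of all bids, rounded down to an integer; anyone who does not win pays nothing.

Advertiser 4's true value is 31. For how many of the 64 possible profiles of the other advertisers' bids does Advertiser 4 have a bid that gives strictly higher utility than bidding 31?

Others bid (6, 6, 6): truth gives 19; bid 11 gives 24 > 19. Violating.
Others bid (6, 6, 11): truth gives 18; bid 16 gives 22 > 18. Violating.
Others bid (6, 11, 6): truth gives 18; bid 16 gives 22 > 18. Violating.
Others bid (6, 11, 11): truth gives 17; bid 16 gives 20 > 17. Violating.
Others bid (6, 6, 16): truth gives 17; no alternative beats it.
Others bid (6, 6, 31): truth gives 0; no alternative beats it.
(Checking all 64 profiles: 8 have a profitable deviation, 56 do not.)

8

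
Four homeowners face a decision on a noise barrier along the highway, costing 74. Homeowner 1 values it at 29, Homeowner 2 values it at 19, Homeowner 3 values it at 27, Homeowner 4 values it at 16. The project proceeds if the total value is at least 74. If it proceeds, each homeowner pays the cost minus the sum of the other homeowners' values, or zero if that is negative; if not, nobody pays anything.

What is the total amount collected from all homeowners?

Total value 91 ≥ cost 74, so it is built.
Homeowner 1: others sum to 62; max(0, 74 - 62) = 12.
Homeowner 2: others sum to 72; max(0, 74 - 72) = 2.
Homeowner 3: others sum to 64; max(0, 74 - 64) = 10.
Homeowner 4: others sum to 75; max(0, 74 - 75) = 0.
Total collected = 12 + 2 + 10 + 0 = 24.

24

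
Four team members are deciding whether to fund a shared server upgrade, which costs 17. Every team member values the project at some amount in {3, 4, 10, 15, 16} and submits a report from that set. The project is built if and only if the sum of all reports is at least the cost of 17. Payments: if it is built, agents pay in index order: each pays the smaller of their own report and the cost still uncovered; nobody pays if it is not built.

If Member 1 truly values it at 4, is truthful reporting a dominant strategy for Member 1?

No

Consider the case where Member 2 reports 3, Member 3 reports 3 and Member 4 reports 10.
Truthful report 4: project built, pays 4, utility 4 - 4 = 0.
Report 3 instead: project built, pays 3, utility 4 - 3 = 1.
Since 1 > 0, reporting 3 is strictly better here, so truthful reporting is not dominant.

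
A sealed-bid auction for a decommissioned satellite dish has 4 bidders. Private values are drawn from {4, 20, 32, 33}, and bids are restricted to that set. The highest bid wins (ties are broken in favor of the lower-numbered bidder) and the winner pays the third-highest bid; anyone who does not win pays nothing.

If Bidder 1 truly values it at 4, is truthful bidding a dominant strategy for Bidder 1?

Yes

Check each profile of the others' bids and compare truth against every alternative bid.
Others bid (4, 20, 20): truth gives 0, best alternative gives -16.
Others bid (20, 4, 20): truth gives 0, best alternative gives -16.
Others bid (20, 20, 4): truth gives 0, best alternative gives -16.
Others bid (20, 20, 20): truth gives 0, best alternative gives -16.
Others bid (4, 4, 4): truth gives 0, best alternative gives 0.
Others bid (4, 4, 20): truth gives 0, best alternative gives 0.
(Remaining 58 profiles checked similarly; truth is weakly best in each.)
In every case the truthful bid is at least as good as any alternative, so it is a dominant strategy.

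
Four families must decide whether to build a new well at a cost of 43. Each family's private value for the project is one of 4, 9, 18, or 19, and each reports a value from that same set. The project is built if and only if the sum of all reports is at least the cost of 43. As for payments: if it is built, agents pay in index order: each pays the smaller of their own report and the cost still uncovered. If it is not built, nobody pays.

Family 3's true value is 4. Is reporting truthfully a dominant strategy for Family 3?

Check each profile of the others' reports and compare truth against every alternative report.
Others report (4, 18, 18): truth gives 0, best alternative gives -5.
Others report (4, 18, 19): truth gives 0, best alternative gives -5.
Others report (4, 19, 18): truth gives 0, best alternative gives -5.
Others report (4, 19, 19): truth gives 0, best alternative gives -5.
Others report (9, 9, 18): truth gives 0, best alternative gives -5.
Others report (9, 9, 19): truth gives 0, best alternative gives -5.
(Remaining 58 profiles checked similarly; truth is weakly best in each.)
In every case the truthful report is at least as good as any alternative, so it is a dominant strategy.

Yes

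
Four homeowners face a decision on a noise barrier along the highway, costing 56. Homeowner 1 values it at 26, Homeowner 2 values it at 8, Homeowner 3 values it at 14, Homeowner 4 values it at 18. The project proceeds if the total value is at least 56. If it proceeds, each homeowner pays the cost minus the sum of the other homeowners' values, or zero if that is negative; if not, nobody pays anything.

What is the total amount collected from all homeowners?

Total value 66 ≥ cost 56, so it is built.
Homeowner 1: others sum to 40; max(0, 56 - 40) = 16.
Homeowner 2: others sum to 58; max(0, 56 - 58) = 0.
Homeowner 3: others sum to 52; max(0, 56 - 52) = 4.
Homeowner 4: others sum to 48; max(0, 56 - 48) = 8.
Total collected = 16 + 0 + 4 + 8 = 28.

28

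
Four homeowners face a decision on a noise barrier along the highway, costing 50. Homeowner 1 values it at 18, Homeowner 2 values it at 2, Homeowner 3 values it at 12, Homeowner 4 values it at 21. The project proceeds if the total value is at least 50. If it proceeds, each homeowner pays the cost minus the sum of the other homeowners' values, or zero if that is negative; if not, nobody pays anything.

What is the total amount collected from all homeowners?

Total value 53 ≥ cost 50, so it is built.
Homeowner 1: others sum to 35; max(0, 50 - 35) = 15.
Homeowner 2: others sum to 51; max(0, 50 - 51) = 0.
Homeowner 3: others sum to 41; max(0, 50 - 41) = 9.
Homeowner 4: others sum to 32; max(0, 50 - 32) = 18.
Total collected = 15 + 0 + 9 + 18 = 42.

42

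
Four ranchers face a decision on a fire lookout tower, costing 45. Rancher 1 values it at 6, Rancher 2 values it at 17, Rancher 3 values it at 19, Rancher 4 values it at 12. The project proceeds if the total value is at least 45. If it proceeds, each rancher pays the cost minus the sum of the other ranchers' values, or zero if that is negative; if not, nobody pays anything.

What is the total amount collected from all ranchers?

21

Total value 54 ≥ cost 45, so it is built.
Rancher 1: others sum to 48; max(0, 45 - 48) = 0.
Rancher 2: others sum to 37; max(0, 45 - 37) = 8.
Rancher 3: others sum to 35; max(0, 45 - 35) = 10.
Rancher 4: others sum to 42; max(0, 45 - 42) = 3.
Total collected = 0 + 8 + 10 + 3 = 21.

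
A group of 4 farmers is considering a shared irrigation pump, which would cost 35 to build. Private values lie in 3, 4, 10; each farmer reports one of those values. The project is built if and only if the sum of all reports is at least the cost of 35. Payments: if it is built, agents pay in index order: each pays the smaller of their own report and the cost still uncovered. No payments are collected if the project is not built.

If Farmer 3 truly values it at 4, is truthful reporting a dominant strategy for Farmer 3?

Check each profile of the others' reports and compare truth against every alternative report.
Others report (3, 3, 3): truth gives 0, best alternative gives 0.
Others report (3, 3, 4): truth gives 0, best alternative gives 0.
Others report (3, 3, 10): truth gives 0, best alternative gives 0.
Others report (3, 4, 3): truth gives 0, best alternative gives 0.
Others report (3, 4, 4): truth gives 0, best alternative gives 0.
Others report (3, 4, 10): truth gives 0, best alternative gives 0.
(Remaining 21 profiles checked similarly; truth is weakly best in each.)
In every case the truthful report is at least as good as any alternative, so it is a dominant strategy.

Yes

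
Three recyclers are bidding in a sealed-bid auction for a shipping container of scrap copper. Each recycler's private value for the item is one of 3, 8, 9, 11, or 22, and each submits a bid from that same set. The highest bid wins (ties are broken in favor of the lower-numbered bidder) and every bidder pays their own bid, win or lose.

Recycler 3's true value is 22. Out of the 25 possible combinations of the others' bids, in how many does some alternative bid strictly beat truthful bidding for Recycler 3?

18

Others bid (3, 3): truth gives 0; bid 8 gives 14 > 0. Violating.
Others bid (3, 8): truth gives 0; bid 9 gives 13 > 0. Violating.
Others bid (3, 9): truth gives 0; bid 11 gives 11 > 0. Violating.
Others bid (3, 22): truth gives -22; bid 3 gives -3 > -22. Violating.
Others bid (3, 11): truth gives 0; no alternative beats it.
Others bid (8, 11): truth gives 0; no alternative beats it.
(Checking all 25 profiles: 18 have a profitable deviation, 7 do not.)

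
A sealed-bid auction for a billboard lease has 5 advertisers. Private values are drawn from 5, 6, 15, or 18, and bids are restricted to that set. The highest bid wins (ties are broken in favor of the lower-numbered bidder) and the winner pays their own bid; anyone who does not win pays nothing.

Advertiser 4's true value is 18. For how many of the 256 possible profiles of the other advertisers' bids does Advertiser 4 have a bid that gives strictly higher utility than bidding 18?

Others bid (5, 5, 5, 5): truth gives 0; bid 6 gives 12 > 0. Violating.
Others bid (5, 5, 5, 6): truth gives 0; bid 6 gives 12 > 0. Violating.
Others bid (5, 5, 5, 15): truth gives 0; bid 15 gives 3 > 0. Violating.
Others bid (5, 5, 6, 5): truth gives 0; bid 15 gives 3 > 0. Violating.
Others bid (5, 5, 5, 18): truth gives 0; no alternative beats it.
Others bid (5, 5, 6, 18): truth gives 0; no alternative beats it.
(Checking all 256 profiles: 24 have a profitable deviation, 232 do not.)

24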